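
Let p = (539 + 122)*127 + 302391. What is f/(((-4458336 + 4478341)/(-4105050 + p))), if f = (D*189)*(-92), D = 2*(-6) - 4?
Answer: -1034575428096/20005 ≈ -5.1716e+7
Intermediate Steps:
D = -16 (D = -12 - 4 = -16)
f = 278208 (f = -16*189*(-92) = -3024*(-92) = 278208)
p = 386338 (p = 661*127 + 302391 = 83947 + 302391 = 386338)
f/(((-4458336 + 4478341)/(-4105050 + p))) = 278208/(((-4458336 + 4478341)/(-4105050 + 386338))) = 278208/((20005/(-3718712))) = 278208/((20005*(-1/3718712))) = 278208/(-20005/3718712) = 278208*(-3718712/20005) = -1034575428096/20005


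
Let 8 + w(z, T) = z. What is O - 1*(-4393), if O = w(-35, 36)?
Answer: 4350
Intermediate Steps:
w(z, T) = -8 + z
O = -43 (O = -8 - 35 = -43)
O - 1*(-4393) = -43 - 1*(-4393) = -43 + 4393 = 4350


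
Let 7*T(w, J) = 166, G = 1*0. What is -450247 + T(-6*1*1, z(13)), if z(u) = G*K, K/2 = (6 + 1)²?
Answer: -3151563/7 ≈ -4.5022e+5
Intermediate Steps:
G = 0
K = 98 (K = 2*(6 + 1)² = 2*7² = 2*49 = 98)
z(u) = 0 (z(u) = 0*98 = 0)
T(w, J) = 166/7 (T(w, J) = (⅐)*166 = 166/7)
-450247 + T(-6*1*1, z(13)) = -450247 + 166/7 = -3151563/7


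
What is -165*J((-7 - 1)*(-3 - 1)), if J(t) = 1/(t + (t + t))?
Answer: -55/32 ≈ -1.7188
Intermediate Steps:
J(t) = 1/(3*t) (J(t) = 1/(t + 2*t) = 1/(3*t))
-165*J((-7 - 1)*(-3 - 1)) = -55/((-7 - 1)*(-3 - 1)) = -55/((-8*(-4))) = -55/32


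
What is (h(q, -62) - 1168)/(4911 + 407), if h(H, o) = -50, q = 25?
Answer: -609/2659 ≈ -0.22903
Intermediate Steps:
(h(q, -62) - 1168)/(4911 + 407) = (-50 - 1168)/(4911 + 407) = -1218/5318 = -1218*1/5318 = -609/2659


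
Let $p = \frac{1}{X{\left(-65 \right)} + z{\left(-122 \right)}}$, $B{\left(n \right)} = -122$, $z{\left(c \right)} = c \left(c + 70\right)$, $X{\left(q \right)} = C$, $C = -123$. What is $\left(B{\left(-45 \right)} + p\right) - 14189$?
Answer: $- \frac{89028730}{6221} \approx -14311.0$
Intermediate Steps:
$X{\left(q \right)} = -123$
$z{\left(c \right)} = c \left(70 + c\right)$
$p = \frac{1}{6221}$ ($p = \frac{1}{-123 - 122 \left(70 - 122\right)} = \frac{1}{-123 - -6344} = \frac{1}{-123 + 6344} = \frac{1}{6221} \approx 0.00016075$)
$\left(B{\left(-45 \right)} + p\right) - 14189 = \left(-122 + \frac{1}{6221}\right) - 14189 = - \frac{758961}{6221} - 14189 = - \frac{89028730}{6221}$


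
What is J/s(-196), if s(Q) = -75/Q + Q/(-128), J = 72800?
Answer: 114150400/3001 ≈ 38037.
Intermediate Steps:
s(Q) = -75/Q - Q/128 (s(Q) = -75/Q + Q*(-1/128) = -75/Q - Q/128)
J/s(-196) = 72800/(-75/(-196) - 1/128*(-196)) = 72800/(-75*(-1/196) + 49/32) = 72800/(75/196 + 49/32) = 72800/(3001/1568) = 72800*(1568/3001) = 114150400/3001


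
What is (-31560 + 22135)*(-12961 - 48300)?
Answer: 577384925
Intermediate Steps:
(-31560 + 22135)*(-12961 - 48300) = -9425*(-61261) = 577384925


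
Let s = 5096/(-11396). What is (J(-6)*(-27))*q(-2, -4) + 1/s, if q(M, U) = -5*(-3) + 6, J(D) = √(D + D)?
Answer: -407/182 - 1134*I*√3 ≈ -2.2363 - 1964.1*I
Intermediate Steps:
J(D) = √2*√D (J(D) = √(2*D) = √2*√D)
q(M, U) = 21 (q(M, U) = 15 + 6 = 21)
s = -182/407 (s = 5096*(-1/11396) = -182/407 ≈ -0.44717)
(J(-6)*(-27))*q(-2, -4) + 1/s = ((√2*√(-6))*(-27))*21 + 1/(-182/407) = ((√2*(I*√6))*(-27))*21 - 407/182 = ((2*I*√3)*(-27))*21 - 407/182 = -54*I*√3*21 - 407/182 = -1134*I*√3 - 407/182 = -407/182 - 1134*I*√3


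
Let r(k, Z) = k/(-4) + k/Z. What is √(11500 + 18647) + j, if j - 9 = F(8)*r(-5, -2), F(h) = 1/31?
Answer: 1131/124 + √30147 ≈ 182.75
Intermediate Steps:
r(k, Z) = -k/4 + k/Z (r(k, Z) = k*(-¼) + k/Z = -k/4 + k/Z)
F(h) = 1/31
j = 1131/124 (j = 9 + (-¼*(-5) - 5/(-2))/31 = 9 + (5/4 - 5*(-½))/31 = 9 + (5/4 + 5/2)/31 = 9 + (1/31)*(15/4) = 9 + 15/124 = 1131/124 ≈ 9.1210)
√(11500 + 18647) + j = √(11500 + 18647) + 1131/124 = √30147 + 1131/124 = 1131/124 + √30147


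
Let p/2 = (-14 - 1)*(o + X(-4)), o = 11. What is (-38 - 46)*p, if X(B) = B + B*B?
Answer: 57960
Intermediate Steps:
X(B) = B + B²
p = -690 (p = 2*((-14 - 1)*(11 - 4*(1 - 4))) = 2*(-15*(11 - 4*(-3))) = 2*(-15*(11 + 12)) = 2*(-15*23) = 2*(-345) = -690)
(-38 - 46)*p = (-38 - 46)*(-690) = -84*(-690) = 57960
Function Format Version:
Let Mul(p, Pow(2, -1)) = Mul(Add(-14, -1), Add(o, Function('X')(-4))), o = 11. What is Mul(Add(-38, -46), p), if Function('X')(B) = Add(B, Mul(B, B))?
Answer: 57960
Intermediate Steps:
Function('X')(B) = Add(B, Pow(B, 2))
p = -690 (p = Mul(2, Mul(Add(-14, -1), Add(11, Mul(-4, Add(1, -4))))) = Mul(2, Mul(-15, Add(11, Mul(-4, -3)))) = Mul(2, Mul(-15, Add(11, 12))) = Mul(2, Mul(-15, 23)) = Mul(2, -345) = -690)
Mul(Add(-38, -46), p) = Mul(Add(-38, -46), -690) = Mul(-84, -690) = 57960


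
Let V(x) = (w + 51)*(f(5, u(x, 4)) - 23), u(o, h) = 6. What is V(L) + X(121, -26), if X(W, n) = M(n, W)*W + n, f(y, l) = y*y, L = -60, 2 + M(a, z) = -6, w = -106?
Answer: -1104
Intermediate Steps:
M(a, z) = -8 (M(a, z) = -2 - 6 = -8)
f(y, l) = y²
X(W, n) = n - 8*W (X(W, n) = -8*W + n = n - 8*W)
V(x) = -110 (V(x) = (-106 + 51)*(5² - 23) = -55*(25 - 23) = -55*2 = -110)
V(L) + X(121, -26) = -110 + (-26 - 8*121) = -110 + (-26 - 968) = -110 - 994 = -1104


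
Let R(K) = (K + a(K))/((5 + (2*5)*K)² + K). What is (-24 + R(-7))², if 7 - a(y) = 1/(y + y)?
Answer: 2008589059009/3487138704 ≈ 576.00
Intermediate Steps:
a(y) = 7 - 1/(2*y) (a(y) = 7 - 1/(y + y) = 7 - 1/(2*y))
R(K) = (7 + K - 1/(2*K))/(K + (5 + 10*K)²) (R(K) = (K + (7 - 1/(2*K)))/((5 + (2*5)*K)² + K) = (7 + K - 1/(2*K))/((5 + 10*K)² + K) = (7 + K - 1/(2*K))/(K + (5 + 10*K)²))
(-24 + R(-7))² = (-24 + (-½ + (-7)² + 7*(-7))/((-7)*(-7 + 25*(1 + 2*(-7))²)))² = (-24 - (-½ + 49 - 49)/(7*(-7 + 25*(1 - 14)²)))² = (-24 - ⅐*(-½)/(-7 + 25*(-13)²))² = (-24 - ⅐*(-½)/(-7 + 25*169))² = (-24 - ⅐*(-½)/(-7 + 4225))² = (-24 - ⅐*(-½)/4218)² = (-24 - ⅐*1/4218*(-½))² = (-24 + 1/59052)² = (-1417247/59052)² = 2008589059009/3487138704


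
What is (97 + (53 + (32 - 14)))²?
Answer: 28224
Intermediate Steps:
(97 + (53 + (32 - 14)))² = (97 + (53 + 18))² = (97 + 71)² = 168² = 28224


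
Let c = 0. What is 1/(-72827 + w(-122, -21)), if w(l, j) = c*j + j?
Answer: -1/72848 ≈ -1.3727e-5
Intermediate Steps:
w(l, j) = j (w(l, j) = 0*j + j = 0 + j = j)
1/(-72827 + w(-122, -21)) = 1/(-72827 - 21) = 1/(-72848) = -1/72848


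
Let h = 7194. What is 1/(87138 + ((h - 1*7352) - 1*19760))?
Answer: 1/67220 ≈ 1.4877e-5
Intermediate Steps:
1/(87138 + ((h - 1*7352) - 1*19760)) = 1/(87138 + ((7194 - 1*7352) - 1*19760)) = 1/(87138 + ((7194 - 7352) - 19760)) = 1/(87138 + (-158 - 19760)) = 1/(87138 - 19918) = 1/67220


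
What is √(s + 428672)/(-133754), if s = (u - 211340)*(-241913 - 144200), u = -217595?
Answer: -3*√18401978703/133754 ≈ -3.0426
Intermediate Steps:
s = 165617379655 (s = (-217595 - 211340)*(-241913 - 144200) = -428935*(-386113) = 165617379655)
√(s + 428672)/(-133754) = √(165617379655 + 428672)/(-133754) = √165617808327*(-1/133754) = (3*√18401978703)*(-1/133754) = -3*√18401978703/133754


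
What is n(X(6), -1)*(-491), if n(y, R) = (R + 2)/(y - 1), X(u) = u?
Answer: -491/5 ≈ -98.200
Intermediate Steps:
n(y, R) = (2 + R)/(-1 + y)
n(X(6), -1)*(-491) = ((2 - 1)/(-1 + 6))*(-491) = (1/5)*(-491) = ((⅕)*1)*(-491) = (⅕)*(-491) = -491/5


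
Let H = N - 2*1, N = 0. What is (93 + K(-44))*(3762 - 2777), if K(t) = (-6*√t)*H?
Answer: 91605 + 23640*I*√11 ≈ 91605.0 + 78405.0*I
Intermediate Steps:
H = -2 (H = 0 - 2*1 = 0 - 2 = -2)
K(t) = 12*√t (K(t) = -6*√t*(-2) = 12*√t)
(93 + K(-44))*(3762 - 2777) = (93 + 12*√(-44))*(3762 - 2777) = (93 + 12*(2*I*√11))*985 = (93 + 24*I*√11)*985 = 91605 + 23640*I*√11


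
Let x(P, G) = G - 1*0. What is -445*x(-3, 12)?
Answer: -5340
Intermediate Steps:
x(P, G) = G (x(P, G) = G + 0 = G)
-445*x(-3, 12) = -445*12 = -5340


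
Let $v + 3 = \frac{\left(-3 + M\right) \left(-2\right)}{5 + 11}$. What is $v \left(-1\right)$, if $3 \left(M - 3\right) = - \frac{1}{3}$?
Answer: $\frac{215}{72} \approx 2.9861$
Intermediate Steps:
$M = \frac{26}{9}$ ($M = 3 + \frac{\left(-1\right) \frac{1}{3}}{3} = 3 + \frac{1}{3} \left(- \frac{1}{3}\right) = 3 - \frac{1}{9} = \frac{26}{9} \approx 2.8889$)
$v = - \frac{215}{72}$ ($v = -3 + \frac{\left(-3 + \frac{26}{9}\right) \left(-2\right)}{5 + 11} = -3 + \frac{\left(- \frac{1}{9}\right) \left(-2\right)}{16} = -3 + \frac{2}{9} \cdot \frac{1}{16} = -3 + \frac{1}{72} = - \frac{215}{72} \approx -2.9861$)
$v \left(-1\right) = \left(- \frac{215}{72}\right) \left(-1\right) = \frac{215}{72}$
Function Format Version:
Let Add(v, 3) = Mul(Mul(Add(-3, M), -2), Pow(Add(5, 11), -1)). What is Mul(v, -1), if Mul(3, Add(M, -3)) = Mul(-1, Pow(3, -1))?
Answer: Rational(215, 72) ≈ 2.9861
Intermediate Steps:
M = Rational(26, 9) (M = Add(3, Mul(Rational(1, 3), Mul(-1, Pow(3, -1)))) = Add(3, Mul(Rational(1, 3), Mul(-1, Rational(1, 3)))) = Add(3, Mul(Rational(1, 3), Rational(-1, 3))) = Add(3, Rational(-1, 9)) = Rational(26, 9) ≈ 2.8889)
v = Rational(-215, 72) (v = Add(-3, Mul(Mul(Add(-3, Rational(26, 9)), -2), Pow(Add(5, 11), -1))) = Add(-3, Mul(Mul(Rational(-1, 9), -2), Pow(16, -1))) = Add(-3, Mul(Rational(2, 9), Rational(1, 16))) = Add(-3, Rational(1, 72)) = Rational(-215, 72) ≈ -2.9861)
Mul(v, -1) = Mul(Rational(-215, 72), -1) = Rational(215, 72)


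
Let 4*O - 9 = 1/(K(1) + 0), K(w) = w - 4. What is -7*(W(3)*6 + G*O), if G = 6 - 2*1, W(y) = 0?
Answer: -182/3 ≈ -60.667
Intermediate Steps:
K(w) = -4 + w
G = 4 (G = 6 - 2 = 4)
O = 13/6 (O = 9/4 + 1/(4*((-4 + 1) + 0)) = 9/4 + 1/(4*(-3 + 0)) = 9/4 + (¼)/(-3) = 9/4 + (¼)*(-⅓) = 9/4 - 1/12 = 13/6 ≈ 2.1667)
-7*(W(3)*6 + G*O) = -7*(0*6 + 4*(13/6)) = -7*(0 + 26/3) = -7*26/3 = -182/3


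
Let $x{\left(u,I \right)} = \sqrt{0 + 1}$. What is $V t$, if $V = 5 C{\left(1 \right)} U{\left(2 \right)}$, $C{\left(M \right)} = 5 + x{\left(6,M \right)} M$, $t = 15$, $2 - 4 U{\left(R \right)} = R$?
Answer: $0$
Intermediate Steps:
$U{\left(R \right)} = \frac{1}{2} - \frac{R}{4}$
$x{\left(u,I \right)} = 1$ ($x{\left(u,I \right)} = \sqrt{1} = 1$)
$C{\left(M \right)} = 5 + M$ ($C{\left(M \right)} = 5 + 1 M = 5 + M$)
$V = 0$ ($V = 5 \left(5 + 1\right) \left(\frac{1}{2} - \frac{1}{2}\right) = 5 \cdot 6 \left(\frac{1}{2} - \frac{1}{2}\right) = 30 \cdot 0 = 0$)
$V t = 0 \cdot 15 = 0$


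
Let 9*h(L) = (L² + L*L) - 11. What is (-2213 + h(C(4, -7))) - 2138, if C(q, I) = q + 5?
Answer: -39008/9 ≈ -4334.2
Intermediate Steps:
C(q, I) = 5 + q
h(L) = -11/9 + 2*L²/9 (h(L) = ((L² + L*L) - 11)/9 = ((L² + L²) - 11)/9 = (2*L² - 11)/9 = (-11 + 2*L²)/9 = -11/9 + 2*L²/9)
(-2213 + h(C(4, -7))) - 2138 = (-2213 + (-11/9 + 2*(5 + 4)²/9)) - 2138 = (-2213 + (-11/9 + (2/9)*9²)) - 2138 = (-2213 + (-11/9 + (2/9)*81)) - 2138 = (-2213 + (-11/9 + 18)) - 2138 = (-2213 + 151/9) - 2138 = -19766/9 - 2138 = -39008/9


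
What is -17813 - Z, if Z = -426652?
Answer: 408839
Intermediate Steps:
-17813 - Z = -17813 - 1*(-426652) = -17813 + 426652 = 408839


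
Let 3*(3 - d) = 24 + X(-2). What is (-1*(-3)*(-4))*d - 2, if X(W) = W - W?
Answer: 58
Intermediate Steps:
X(W) = 0
d = -5 (d = 3 - (24 + 0)/3 = 3 - 1/3*24 = 3 - 8 = -5)
(-1*(-3)*(-4))*d - 2 = (-1*(-3)*(-4))*(-5) - 2 = (3*(-4))*(-5) - 2 = -12*(-5) - 2 = 60 - 2 = 58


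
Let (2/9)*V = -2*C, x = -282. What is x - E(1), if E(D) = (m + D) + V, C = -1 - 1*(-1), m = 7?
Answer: -290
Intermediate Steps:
C = 0 (C = -1 + 1 = 0)
V = 0 (V = 9*(-2*0)/2 = (9/2)*0 = 0)
E(D) = 7 + D (E(D) = (7 + D) + 0 = 7 + D)
x - E(1) = -282 - (7 + 1) = -282 - 1*8 = -282 - 8 = -290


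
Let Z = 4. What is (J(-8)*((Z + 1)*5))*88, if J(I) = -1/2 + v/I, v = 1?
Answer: -1375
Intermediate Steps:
J(I) = -½ + 1/I (J(I) = -1/2 + 1/I = -1*½ + 1/I = -½ + 1/I)
(J(-8)*((Z + 1)*5))*88 = (((½)*(2 - 1*(-8))/(-8))*((4 + 1)*5))*88 = (((½)*(-⅛)*(2 + 8))*(5*5))*88 = (((½)*(-⅛)*10)*25)*88 = -5/8*25*88 = -125/8*88 = -1375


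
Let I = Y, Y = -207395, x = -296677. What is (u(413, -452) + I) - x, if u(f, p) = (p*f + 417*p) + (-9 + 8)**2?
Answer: -285877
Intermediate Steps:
u(f, p) = 1 + 417*p + f*p (u(f, p) = (f*p + 417*p) + (-1)**2 = (417*p + f*p) + 1 = 1 + 417*p + f*p)
I = -207395
(u(413, -452) + I) - x = ((1 + 417*(-452) + 413*(-452)) - 207395) - 1*(-296677) = ((1 - 188484 - 186676) - 207395) + 296677 = (-375159 - 207395) + 296677 = -582554 + 296677 = -285877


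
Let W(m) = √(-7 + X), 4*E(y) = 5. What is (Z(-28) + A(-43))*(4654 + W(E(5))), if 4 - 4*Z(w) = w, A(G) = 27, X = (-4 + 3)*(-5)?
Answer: 162890 + 35*I*√2 ≈ 1.6289e+5 + 49.497*I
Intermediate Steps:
X = 5 (X = -1*(-5) = 5)
E(y) = 5/4 (E(y) = (¼)*5 = 5/4)
Z(w) = 1 - w/4
W(m) = I*√2 (W(m) = √(-7 + 5) = √(-2) = I*√2)
(Z(-28) + A(-43))*(4654 + W(E(5))) = ((1 - ¼*(-28)) + 27)*(4654 + I*√2) = ((1 + 7) + 27)*(4654 + I*√2) = (8 + 27)*(4654 + I*√2) = 35*(4654 + I*√2) = 162890 + 35*I*√2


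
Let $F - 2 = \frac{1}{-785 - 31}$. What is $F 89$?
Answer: $\frac{145159}{816} \approx 177.89$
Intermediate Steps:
$F = \frac{1631}{816}$ ($F = 2 + \frac{1}{-785 - 31} = 2 + \frac{1}{-816} = 2 - \frac{1}{816} = \frac{1631}{816} \approx 1.9988$)
$F 89 = \frac{1631}{816} \cdot 89 = \frac{145159}{816}$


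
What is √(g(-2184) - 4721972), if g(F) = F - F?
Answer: 2*I*√1180493 ≈ 2173.0*I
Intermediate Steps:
g(F) = 0
√(g(-2184) - 4721972) = √(0 - 4721972) = √(-4721972) = 2*I*√1180493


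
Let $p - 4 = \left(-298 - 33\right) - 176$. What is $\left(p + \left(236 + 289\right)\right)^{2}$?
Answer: $484$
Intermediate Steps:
$p = -503$ ($p = 4 - 507 = -503$)
$\left(p + \left(236 + 289\right)\right)^{2} = \left(-503 + \left(236 + 289\right)\right)^{2} = \left(-503 + 525\right)^{2} = 22^{2} = 484$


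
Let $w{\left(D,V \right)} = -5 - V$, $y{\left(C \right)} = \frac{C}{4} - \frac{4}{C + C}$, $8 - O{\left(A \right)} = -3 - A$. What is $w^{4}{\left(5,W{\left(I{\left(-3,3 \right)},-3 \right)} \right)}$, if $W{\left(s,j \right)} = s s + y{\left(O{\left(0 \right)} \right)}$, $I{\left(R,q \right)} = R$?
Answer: $\frac{282429536481}{3748096} \approx 75353.0$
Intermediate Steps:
$O{\left(A \right)} = 11 + A$ ($O{\left(A \right)} = 8 - \left(-3 - A\right) = 8 + \left(3 + A\right) = 11 + A$)
$y{\left(C \right)} = - \frac{2}{C} + \frac{C}{4}$ ($y{\left(C \right)} = C \frac{1}{4} - \frac{4}{2 C} = \frac{C}{4} - 4 \frac{1}{2 C} = \frac{C}{4} - \frac{2}{C} = - \frac{2}{C} + \frac{C}{4}$)
$W{\left(s,j \right)} = \frac{113}{44} + s^{2}$ ($W{\left(s,j \right)} = s s - \left(\frac{2}{11 + 0} - \frac{11 + 0}{4}\right) = s^{2} + \left(- \frac{2}{11} + \frac{1}{4} \cdot 11\right) = s^{2} + \left(\left(-2\right) \frac{1}{11} + \frac{11}{4}\right) = s^{2} + \left(- \frac{2}{11} + \frac{11}{4}\right) = s^{2} + \frac{113}{44} = \frac{113}{44} + s^{2}$)
$w^{4}{\left(5,W{\left(I{\left(-3,3 \right)},-3 \right)} \right)} = \left(-5 - \left(\frac{113}{44} + \left(-3\right)^{2}\right)\right)^{4} = \left(-5 - \left(\frac{113}{44} + 9\right)\right)^{4} = \left(-5 - \frac{509}{44}\right)^{4} = \left(- \frac{729}{44}\right)^{4} = \frac{282429536481}{3748096}$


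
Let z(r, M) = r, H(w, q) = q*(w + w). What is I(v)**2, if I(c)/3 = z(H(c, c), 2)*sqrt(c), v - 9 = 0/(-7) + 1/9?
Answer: 14829593728/6561 ≈ 2.2603e+6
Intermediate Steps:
H(w, q) = 2*q*w (H(w, q) = q*(2*w) = 2*q*w)
v = 82/9 (v = 9 + (0/(-7) + 1/9) = 9 + (0*(-1/7) + 1*(1/9)) = 9 + (0 + 1/9) = 9 + 1/9 = 82/9 ≈ 9.1111)
I(c) = 6*c**(5/2) (I(c) = 3*((2*c*c)*sqrt(c)) = 3*((2*c**2)*sqrt(c)) = 3*(2*c**(5/2)) = 6*c**(5/2))
I(v)**2 = (6*(82/9)**(5/2))**2 = (6*(6724*sqrt(82)/243))**2 = (13448*sqrt(82)/81)**2 = 14829593728/6561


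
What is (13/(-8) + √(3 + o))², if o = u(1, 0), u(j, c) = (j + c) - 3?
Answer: 25/64 ≈ 0.39063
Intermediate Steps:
u(j, c) = -3 + c + j (u(j, c) = (c + j) - 3 = -3 + c + j)
o = -2 (o = -3 + 0 + 1 = -2)
(13/(-8) + √(3 + o))² = (13/(-8) + √(3 - 2))² = (13*(-⅛) + √1)² = (-13/8 + 1)² = (-5/8)² = 25/64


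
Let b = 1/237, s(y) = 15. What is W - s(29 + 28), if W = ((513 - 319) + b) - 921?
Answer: -175853/237 ≈ -742.00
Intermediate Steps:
b = 1/237 ≈ 0.0042194
W = -172298/237 (W = ((513 - 319) + 1/237) - 921 = (194 + 1/237) - 921 = 45979/237 - 921 = -172298/237 ≈ -727.00)
W - s(29 + 28) = -172298/237 - 1*15 = -172298/237 - 15 = -175853/237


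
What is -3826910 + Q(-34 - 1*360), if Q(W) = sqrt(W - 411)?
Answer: -3826910 + I*sqrt(805) ≈ -3.8269e+6 + 28.373*I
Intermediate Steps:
Q(W) = sqrt(-411 + W)
-3826910 + Q(-34 - 1*360) = -3826910 + sqrt(-411 + (-34 - 1*360)) = -3826910 + sqrt(-411 + (-34 - 360)) = -3826910 + sqrt(-411 - 394) = -3826910 + sqrt(-805) = -3826910 + I*sqrt(805)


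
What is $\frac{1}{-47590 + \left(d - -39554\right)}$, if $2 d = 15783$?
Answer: $- \frac{2}{289} \approx -0.0069204$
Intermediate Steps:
$d = \frac{15783}{2}$ ($d = \frac{1}{2} \cdot 15783 = \frac{15783}{2} \approx 7891.5$)
$\frac{1}{-47590 + \left(d - -39554\right)} = \frac{1}{-47590 + \left(\frac{15783}{2} - -39554\right)} = \frac{1}{-47590 + \left(\frac{15783}{2} + 39554\right)} = \frac{1}{-47590 + \frac{94891}{2}} = \frac{1}{- \frac{289}{2}} = - \frac{2}{289}$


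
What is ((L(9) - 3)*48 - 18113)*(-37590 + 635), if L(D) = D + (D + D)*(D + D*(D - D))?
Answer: 371360795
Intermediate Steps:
L(D) = D + 2*D² (L(D) = D + (2*D)*(D + D*0) = D + (2*D)*(D + 0) = D + (2*D)*D = D + 2*D²)
((L(9) - 3)*48 - 18113)*(-37590 + 635) = ((9*(1 + 2*9) - 3)*48 - 18113)*(-37590 + 635) = ((9*(1 + 18) - 3)*48 - 18113)*(-36955) = ((9*19 - 3)*48 - 18113)*(-36955) = ((171 - 3)*48 - 18113)*(-36955) = (168*48 - 18113)*(-36955) = (8064 - 18113)*(-36955) = -10049*(-36955) = 371360795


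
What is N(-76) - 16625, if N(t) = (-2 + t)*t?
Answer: -10697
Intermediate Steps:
N(t) = t*(-2 + t)
N(-76) - 16625 = -76*(-2 - 76) - 16625 = -76*(-78) - 16625 = 5928 - 16625 = -10697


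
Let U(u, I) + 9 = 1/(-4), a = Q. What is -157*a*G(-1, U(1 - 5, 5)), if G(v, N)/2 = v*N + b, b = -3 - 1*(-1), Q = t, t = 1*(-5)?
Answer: 22765/2 ≈ 11383.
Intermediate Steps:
t = -5
Q = -5
a = -5
b = -2 (b = -3 + 1 = -2)
U(u, I) = -37/4 (U(u, I) = -9 + 1/(-4) = -9 - 1/4 = -37/4)
G(v, N) = -4 + 2*N*v (G(v, N) = 2*(v*N - 2) = 2*(N*v - 2) = 2*(-2 + N*v) = -4 + 2*N*v)
-157*a*G(-1, U(1 - 5, 5)) = -(-785)*(-4 + 2*(-37/4)*(-1)) = -(-785)*(-4 + 37/2) = -(-785)*29/2 = -157*(-145/2) = 22765/2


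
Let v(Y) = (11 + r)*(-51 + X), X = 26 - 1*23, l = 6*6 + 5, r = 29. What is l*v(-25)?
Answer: -78720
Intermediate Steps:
l = 41 (l = 36 + 5 = 41)
X = 3 (X = 26 - 23 = 3)
v(Y) = -1920 (v(Y) = (11 + 29)*(-51 + 3) = 40*(-48) = -1920)
l*v(-25) = 41*(-1920) = -78720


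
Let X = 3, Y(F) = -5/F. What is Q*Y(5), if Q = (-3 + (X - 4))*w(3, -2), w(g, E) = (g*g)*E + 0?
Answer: -72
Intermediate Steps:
w(g, E) = E*g² (w(g, E) = g²*E + 0 = E*g² + 0 = E*g²)
Q = 72 (Q = (-3 + (3 - 4))*(-2*3²) = (-3 - 1)*(-2*9) = -4*(-18) = 72)
Q*Y(5) = 72*(-5/5) = 72*(-5*⅕) = 72*(-1) = -72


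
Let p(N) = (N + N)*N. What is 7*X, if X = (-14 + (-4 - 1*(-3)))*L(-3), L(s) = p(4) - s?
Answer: -3675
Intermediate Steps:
p(N) = 2*N² (p(N) = (2*N)*N = 2*N²)
L(s) = 32 - s (L(s) = 2*4² - s = 2*16 - s = 32 - s)
X = -525 (X = (-14 + (-4 - 1*(-3)))*(32 - 1*(-3)) = (-14 + (-4 + 3))*(32 + 3) = (-14 - 1)*35 = -15*35 = -525)
7*X = 7*(-525) = -3675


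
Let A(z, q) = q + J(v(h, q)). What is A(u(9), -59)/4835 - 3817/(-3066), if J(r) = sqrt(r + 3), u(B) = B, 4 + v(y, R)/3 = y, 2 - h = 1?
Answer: 18274301/14824110 + I*sqrt(6)/4835 ≈ 1.2327 + 0.00050662*I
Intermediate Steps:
h = 1 (h = 2 - 1*1 = 2 - 1 = 1)
v(y, R) = -12 + 3*y
J(r) = sqrt(3 + r)
A(z, q) = q + I*sqrt(6) (A(z, q) = q + sqrt(3 + (-12 + 3*1)) = q + sqrt(3 + (-12 + 3)) = q + sqrt(3 - 9) = q + sqrt(-6) = q + I*sqrt(6))
A(u(9), -59)/4835 - 3817/(-3066) = (-59 + I*sqrt(6))/4835 - 3817/(-3066) = (-59 + I*sqrt(6))*(1/4835) - 3817*(-1/3066) = (-59/4835 + I*sqrt(6)/4835) + 3817/3066 = 18274301/14824110 + I*sqrt(6)/4835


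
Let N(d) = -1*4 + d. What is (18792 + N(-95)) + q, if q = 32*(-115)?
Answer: 15013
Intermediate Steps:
N(d) = -4 + d
q = -3680
(18792 + N(-95)) + q = (18792 + (-4 - 95)) - 3680 = (18792 - 99) - 3680 = 18693 - 3680 = 15013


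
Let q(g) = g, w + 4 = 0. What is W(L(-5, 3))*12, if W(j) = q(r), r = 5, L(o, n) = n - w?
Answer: 60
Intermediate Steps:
w = -4 (w = -4 + 0 = -4)
L(o, n) = 4 + n (L(o, n) = n - 1*(-4) = n + 4 = 4 + n)
W(j) = 5
W(L(-5, 3))*12 = 5*12 = 60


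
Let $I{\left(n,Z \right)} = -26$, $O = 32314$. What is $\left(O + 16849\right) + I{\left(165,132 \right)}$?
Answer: $49137$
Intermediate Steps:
$\left(O + 16849\right) + I{\left(165,132 \right)} = \left(32314 + 16849\right) - 26 = 49163 - 26 = 49137$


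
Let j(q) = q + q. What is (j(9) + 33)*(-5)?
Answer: -255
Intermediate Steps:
j(q) = 2*q
(j(9) + 33)*(-5) = (2*9 + 33)*(-5) = (18 + 33)*(-5) = 51*(-5) = -255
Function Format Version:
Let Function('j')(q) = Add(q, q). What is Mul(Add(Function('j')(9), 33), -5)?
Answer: -255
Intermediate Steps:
Function('j')(q) = Mul(2, q)
Mul(Add(Function('j')(9), 33), -5) = Mul(Add(Mul(2, 9), 33), -5) = Mul(Add(18, 33), -5) = Mul(51, -5) = -255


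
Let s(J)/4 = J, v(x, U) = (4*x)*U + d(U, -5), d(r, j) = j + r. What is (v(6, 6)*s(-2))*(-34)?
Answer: 39440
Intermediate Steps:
v(x, U) = -5 + U + 4*U*x (v(x, U) = (4*x)*U + (-5 + U) = 4*U*x + (-5 + U) = -5 + U + 4*U*x)
s(J) = 4*J
(v(6, 6)*s(-2))*(-34) = ((-5 + 6 + 4*6*6)*(4*(-2)))*(-34) = ((-5 + 6 + 144)*(-8))*(-34) = (145*(-8))*(-34) = -1160*(-34) = 39440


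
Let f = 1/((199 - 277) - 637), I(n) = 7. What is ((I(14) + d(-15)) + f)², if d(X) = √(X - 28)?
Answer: 3057341/511225 + 10008*I*√43/715 ≈ 5.9804 + 91.786*I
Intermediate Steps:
d(X) = √(-28 + X)
f = -1/715 (f = 1/(-78 - 637) = 1/(-715) = -1/715 ≈ -0.0013986)
((I(14) + d(-15)) + f)² = ((7 + √(-28 - 15)) - 1/715)² = ((7 + √(-43)) - 1/715)² = ((7 + I*√43) - 1/715)² = (5004/715 + I*√43)²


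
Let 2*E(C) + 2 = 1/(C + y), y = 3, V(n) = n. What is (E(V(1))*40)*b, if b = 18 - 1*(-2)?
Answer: -700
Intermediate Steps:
b = 20 (b = 18 + 2 = 20)
E(C) = -1 + 1/(2*(3 + C)) (E(C) = -1 + 1/(2*(C + 3)) = -1 + 1/(2*(3 + C)))
(E(V(1))*40)*b = (((-5/2 - 1*1)/(3 + 1))*40)*20 = (((-5/2 - 1)/4)*40)*20 = (((¼)*(-7/2))*40)*20 = -7/8*40*20 = -35*20 = -700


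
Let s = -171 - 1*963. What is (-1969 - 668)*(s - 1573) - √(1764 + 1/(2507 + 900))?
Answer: 7138359 - 11*√169222283/3407 ≈ 7.1383e+6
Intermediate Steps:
s = -1134 (s = -171 - 963 = -1134)
(-1969 - 668)*(s - 1573) - √(1764 + 1/(2507 + 900)) = (-1969 - 668)*(-1134 - 1573) - √(1764 + 1/(2507 + 900)) = -2637*(-2707) - √(1764 + 1/3407) = 7138359 - √(1764 + 1/3407) = 7138359 - √(6009949/3407) = 7138359 - 11*√169222283/3407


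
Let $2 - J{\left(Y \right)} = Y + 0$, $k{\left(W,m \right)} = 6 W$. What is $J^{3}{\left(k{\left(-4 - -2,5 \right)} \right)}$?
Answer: $2744$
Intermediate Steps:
$J{\left(Y \right)} = 2 - Y$ ($J{\left(Y \right)} = 2 - \left(Y + 0\right) = 2 - Y$)
$J^{3}{\left(k{\left(-4 - -2,5 \right)} \right)} = \left(2 - 6 \left(-4 - -2\right)\right)^{3} = \left(2 - 6 \left(-4 + 2\right)\right)^{3} = \left(2 - 6 \left(-2\right)\right)^{3} = \left(2 - -12\right)^{3} = \left(2 + 12\right)^{3} = 14^{3} = 2744$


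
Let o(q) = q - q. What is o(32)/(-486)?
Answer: 0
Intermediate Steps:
o(q) = 0
o(32)/(-486) = 0/(-486) = 0*(-1/486) = 0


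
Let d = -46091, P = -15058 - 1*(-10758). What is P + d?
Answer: -50391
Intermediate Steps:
P = -4300 (P = -15058 + 10758 = -4300)
P + d = -4300 - 46091 = -50391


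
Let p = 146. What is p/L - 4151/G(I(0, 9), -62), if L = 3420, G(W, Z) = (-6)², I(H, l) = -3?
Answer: -394199/3420 ≈ -115.26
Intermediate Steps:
G(W, Z) = 36
p/L - 4151/G(I(0, 9), -62) = 146/3420 - 4151/36 = 146*(1/3420) - 4151*1/36 = 73/1710 - 4151/36 = -394199/3420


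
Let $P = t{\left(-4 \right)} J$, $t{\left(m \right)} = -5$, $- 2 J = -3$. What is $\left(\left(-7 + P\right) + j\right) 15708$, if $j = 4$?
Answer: $-164934$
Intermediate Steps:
$J = \frac{3}{2}$ ($J = \left(- \frac{1}{2}\right) \left(-3\right) = \frac{3}{2} \approx 1.5$)
$P = - \frac{15}{2}$ ($P = \left(-5\right) \frac{3}{2} = - \frac{15}{2} \approx -7.5$)
$\left(\left(-7 + P\right) + j\right) 15708 = \left(\left(-7 - \frac{15}{2}\right) + 4\right) 15708 = \left(- \frac{29}{2} + 4\right) 15708 = \left(- \frac{21}{2}\right) 15708 = -164934$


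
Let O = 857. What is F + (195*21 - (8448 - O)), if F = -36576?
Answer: -40072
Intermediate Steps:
F + (195*21 - (8448 - O)) = -36576 + (195*21 - (8448 - 1*857)) = -36576 + (4095 - (8448 - 857)) = -36576 + (4095 - 1*7591) = -36576 + (4095 - 7591) = -36576 - 3496 = -40072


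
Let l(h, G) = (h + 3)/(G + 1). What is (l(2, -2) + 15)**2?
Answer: 100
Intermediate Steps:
l(h, G) = (3 + h)/(1 + G)
(l(2, -2) + 15)**2 = ((3 + 2)/(1 - 2) + 15)**2 = (5/(-1) + 15)**2 = (-1*5 + 15)**2 = (-5 + 15)**2 = 10**2 = 100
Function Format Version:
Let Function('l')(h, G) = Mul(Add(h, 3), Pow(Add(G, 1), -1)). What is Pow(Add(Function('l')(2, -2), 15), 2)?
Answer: 100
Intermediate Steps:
Function('l')(h, G) = Mul(Pow(Add(1, G), -1), Add(3, h)) (Function('l')(h, G) = Mul(Add(3, h), Pow(Add(1, G), -1)) = Mul(Pow(Add(1, G), -1), Add(3, h)))
Pow(Add(Function('l')(2, -2), 15), 2) = Pow(Add(Mul(Pow(Add(1, -2), -1), Add(3, 2)), 15), 2) = Pow(Add(Mul(Pow(-1, -1), 5), 15), 2) = Pow(Add(Mul(-1, 5), 15), 2) = Pow(Add(-5, 15), 2) = Pow(10, 2) = 100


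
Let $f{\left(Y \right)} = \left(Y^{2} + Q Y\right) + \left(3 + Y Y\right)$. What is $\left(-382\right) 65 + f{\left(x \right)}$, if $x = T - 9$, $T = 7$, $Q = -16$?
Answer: $-24787$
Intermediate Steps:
$x = -2$ ($x = 7 - 9 = -2$)
$f{\left(Y \right)} = 3 - 16 Y + 2 Y^{2}$ ($f{\left(Y \right)} = \left(Y^{2} - 16 Y\right) + \left(3 + Y Y\right) = \left(Y^{2} - 16 Y\right) + \left(3 + Y^{2}\right) = 3 - 16 Y + 2 Y^{2}$)
$\left(-382\right) 65 + f{\left(x \right)} = \left(-382\right) 65 + \left(3 - -32 + 2 \left(-2\right)^{2}\right) = -24830 + \left(3 + 32 + 2 \cdot 4\right) = -24830 + \left(3 + 32 + 8\right) = -24830 + 43 = -24787$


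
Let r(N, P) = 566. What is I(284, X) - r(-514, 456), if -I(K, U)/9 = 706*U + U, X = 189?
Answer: -1203173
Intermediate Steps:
I(K, U) = -6363*U (I(K, U) = -9*(706*U + U) = -6363*U)
I(284, X) - r(-514, 456) = -6363*189 - 1*566 = -1202607 - 566 = -1203173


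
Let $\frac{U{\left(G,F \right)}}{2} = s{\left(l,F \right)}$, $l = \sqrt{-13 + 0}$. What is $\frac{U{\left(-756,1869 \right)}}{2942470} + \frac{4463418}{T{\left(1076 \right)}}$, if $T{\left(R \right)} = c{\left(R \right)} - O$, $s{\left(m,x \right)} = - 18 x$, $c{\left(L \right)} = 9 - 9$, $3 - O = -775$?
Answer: $- \frac{3283381477353}{572310415} \approx -5737.1$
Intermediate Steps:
$O = 778$ ($O = 3 - -775 = 3 + 775 = 778$)
$c{\left(L \right)} = 0$ ($c{\left(L \right)} = 9 - 9 = 0$)
$l = i \sqrt{13}$ ($l = \sqrt{-13} = i \sqrt{13} \approx 3.6056 i$)
$U{\left(G,F \right)} = - 36 F$ ($U{\left(G,F \right)} = 2 \left(- 18 F\right) = - 36 F$)
$T{\left(R \right)} = -778$ ($T{\left(R \right)} = 0 - 778 = -778$)
$\frac{U{\left(-756,1869 \right)}}{2942470} + \frac{4463418}{T{\left(1076 \right)}} = \frac{\left(-36\right) 1869}{2942470} + \frac{4463418}{-778} = \left(-67284\right) \frac{1}{2942470} + 4463418 \left(- \frac{1}{778}\right) = - \frac{33642}{1471235} - \frac{2231709}{389} = - \frac{3283381477353}{572310415}$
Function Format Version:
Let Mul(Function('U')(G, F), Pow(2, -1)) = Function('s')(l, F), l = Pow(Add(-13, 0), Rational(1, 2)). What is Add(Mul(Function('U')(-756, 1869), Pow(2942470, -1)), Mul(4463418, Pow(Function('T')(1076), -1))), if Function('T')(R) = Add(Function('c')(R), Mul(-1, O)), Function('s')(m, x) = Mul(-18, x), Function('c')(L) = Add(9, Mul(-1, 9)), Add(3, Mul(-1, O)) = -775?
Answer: Rational(-3283381477353, 572310415) ≈ -5737.1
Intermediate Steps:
O = 778 (O = Add(3, Mul(-1, -775)) = Add(3, 775) = 778)
Function('c')(L) = 0 (Function('c')(L) = Add(9, -9) = 0)
l = Mul(I, Pow(13, Rational(1, 2))) (l = Pow(-13, Rational(1, 2)) = Mul(I, Pow(13, Rational(1, 2))) ≈ Mul(3.6056, I))
Function('U')(G, F) = Mul(-36, F) (Function('U')(G, F) = Mul(2, Mul(-18, F)) = Mul(-36, F))
Function('T')(R) = -778 (Function('T')(R) = Add(0, Mul(-1, 778)) = Add(0, -778) = -778)
Add(Mul(Function('U')(-756, 1869), Pow(2942470, -1)), Mul(4463418, Pow(Function('T')(1076), -1))) = Add(Mul(Mul(-36, 1869), Pow(2942470, -1)), Mul(4463418, Pow(-778, -1))) = Add(Mul(-67284, Rational(1, 2942470)), Mul(4463418, Rational(-1, 778))) = Add(Rational(-33642, 1471235), Rational(-2231709, 389)) = Rational(-3283381477353, 572310415)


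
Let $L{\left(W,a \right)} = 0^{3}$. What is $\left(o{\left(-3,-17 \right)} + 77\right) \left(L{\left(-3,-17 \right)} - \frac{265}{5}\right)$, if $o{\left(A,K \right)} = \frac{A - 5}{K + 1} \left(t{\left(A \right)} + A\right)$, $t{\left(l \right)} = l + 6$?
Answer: $-4081$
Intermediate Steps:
$L{\left(W,a \right)} = 0$
$t{\left(l \right)} = 6 + l$
$o{\left(A,K \right)} = \frac{\left(-5 + A\right) \left(6 + 2 A\right)}{1 + K}$ ($o{\left(A,K \right)} = \frac{A - 5}{K + 1} \left(\left(6 + A\right) + A\right) = \frac{-5 + A}{1 + K} \left(6 + 2 A\right) = \frac{\left(-5 + A\right) \left(6 + 2 A\right)}{1 + K}$)
$\left(o{\left(-3,-17 \right)} + 77\right) \left(L{\left(-3,-17 \right)} - \frac{265}{5}\right) = \left(\frac{2 \left(-15 + \left(-3\right)^{2} - -6\right)}{1 - 17} + 77\right) \left(0 - \frac{265}{5}\right) = \left(\frac{2 \left(-15 + 9 + 6\right)}{-16} + 77\right) \left(0 - 53\right) = \left(2 \left(- \frac{1}{16}\right) 0 + 77\right) \left(0 - 53\right) = \left(0 + 77\right) \left(-53\right) = 77 \left(-53\right) = -4081$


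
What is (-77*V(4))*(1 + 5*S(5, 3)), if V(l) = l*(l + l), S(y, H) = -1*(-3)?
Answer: -39424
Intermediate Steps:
S(y, H) = 3
V(l) = 2*l² (V(l) = l*(2*l) = 2*l²)
(-77*V(4))*(1 + 5*S(5, 3)) = (-154*4²)*(1 + 5*3) = (-154*16)*(1 + 15) = -77*32*16 = -2464*16 = -39424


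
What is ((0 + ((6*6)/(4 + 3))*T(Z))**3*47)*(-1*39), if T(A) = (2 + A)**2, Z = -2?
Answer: 0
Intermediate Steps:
((0 + ((6*6)/(4 + 3))*T(Z))**3*47)*(-1*39) = ((0 + ((6*6)/(4 + 3))*(2 - 2)**2)**3*47)*(-1*39) = ((0 + (36/7)*0**2)**3*47)*(-39) = ((0 + (36*(1/7))*0)**3*47)*(-39) = ((0 + (36/7)*0)**3*47)*(-39) = ((0 + 0)**3*47)*(-39) = (0**3*47)*(-39) = (0*47)*(-39) = 0*(-39) = 0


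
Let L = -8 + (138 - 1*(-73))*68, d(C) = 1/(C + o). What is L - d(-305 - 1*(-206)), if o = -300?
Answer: 5721661/399 ≈ 14340.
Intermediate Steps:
d(C) = 1/(-300 + C) (d(C) = 1/(C - 300) = 1/(-300 + C))
L = 14340 (L = -8 + (138 + 73)*68 = -8 + 211*68 = -8 + 14348 = 14340)
L - d(-305 - 1*(-206)) = 14340 - 1/(-300 + (-305 - 1*(-206))) = 14340 - 1/(-300 + (-305 + 206)) = 14340 - 1/(-300 - 99) = 14340 - 1/(-399) = 14340 - 1*(-1/399) = 14340 + 1/399 = 5721661/399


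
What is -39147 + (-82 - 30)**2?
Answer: -26603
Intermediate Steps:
-39147 + (-82 - 30)**2 = -39147 + (-112)**2 = -39147 + 12544 = -26603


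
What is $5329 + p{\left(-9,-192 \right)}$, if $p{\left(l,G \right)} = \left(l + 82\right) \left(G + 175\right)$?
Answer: $4088$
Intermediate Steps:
$p{\left(l,G \right)} = \left(82 + l\right) \left(175 + G\right)$
$5329 + p{\left(-9,-192 \right)} = 5329 + \left(14350 + 82 \left(-192\right) + 175 \left(-9\right) - -1728\right) = 5329 + \left(14350 - 15744 - 1575 + 1728\right) = 5329 - 1241 = 4088$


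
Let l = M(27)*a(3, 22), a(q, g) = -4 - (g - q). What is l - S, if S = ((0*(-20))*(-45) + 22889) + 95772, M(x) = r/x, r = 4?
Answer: -3203939/27 ≈ -1.1866e+5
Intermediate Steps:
a(q, g) = -4 + q - g (a(q, g) = -4 + (q - g) = -4 + q - g)
M(x) = 4/x
l = -92/27 (l = (4/27)*(-4 + 3 - 1*22) = (4*(1/27))*(-4 + 3 - 22) = (4/27)*(-23) = -92/27 ≈ -3.4074)
S = 118661 (S = (0*(-45) + 22889) + 95772 = (0 + 22889) + 95772 = 22889 + 95772 = 118661)
l - S = -92/27 - 1*118661 = -92/27 - 118661 = -3203939/27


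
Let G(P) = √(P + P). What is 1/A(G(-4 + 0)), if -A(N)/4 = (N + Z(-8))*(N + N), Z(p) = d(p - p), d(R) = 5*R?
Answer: 1/64 ≈ 0.015625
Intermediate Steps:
Z(p) = 0 (Z(p) = 5*(p - p) = 5*0 = 0)
G(P) = √2*√P (G(P) = √(2*P) = √2*√P)
A(N) = -8*N² (A(N) = -4*(N + 0)*(N + N) = -4*N*2*N = -8*N²)
1/A(G(-4 + 0)) = 1/(-8*(√2*√(-4 + 0))²) = 1/(-8*(√2*√(-4))²) = 1/(-8*(√2*(2*I))²) = 1/(-8*(2*I*√2)²) = 1/(-8*(-8)) = 1/64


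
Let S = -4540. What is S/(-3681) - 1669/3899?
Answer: 11557871/14352219 ≈ 0.80530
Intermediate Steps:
S/(-3681) - 1669/3899 = -4540/(-3681) - 1669/3899 = -4540*(-1/3681) - 1669*1/3899 = 4540/3681 - 1669/3899 = 11557871/14352219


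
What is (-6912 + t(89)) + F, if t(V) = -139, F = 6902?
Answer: -149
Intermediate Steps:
(-6912 + t(89)) + F = (-6912 - 139) + 6902 = -7051 + 6902 = -149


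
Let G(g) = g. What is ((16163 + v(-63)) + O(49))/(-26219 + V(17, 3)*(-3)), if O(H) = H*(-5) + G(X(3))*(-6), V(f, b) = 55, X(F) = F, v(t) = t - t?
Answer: -3975/6596 ≈ -0.60264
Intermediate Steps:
v(t) = 0
O(H) = -18 - 5*H (O(H) = H*(-5) + 3*(-6) = -5*H - 18 = -18 - 5*H)
((16163 + v(-63)) + O(49))/(-26219 + V(17, 3)*(-3)) = ((16163 + 0) + (-18 - 5*49))/(-26219 + 55*(-3)) = (16163 + (-18 - 245))/(-26219 - 165) = (16163 - 263)/(-26384) = 15900*(-1/26384) = -3975/6596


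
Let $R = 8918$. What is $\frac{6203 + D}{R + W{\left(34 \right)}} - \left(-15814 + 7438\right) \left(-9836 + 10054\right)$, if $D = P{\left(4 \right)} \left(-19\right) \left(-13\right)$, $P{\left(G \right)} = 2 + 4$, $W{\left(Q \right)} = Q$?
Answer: $\frac{16346073221}{8952} \approx 1.826 \cdot 10^{6}$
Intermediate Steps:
$P{\left(G \right)} = 6$
$D = 1482$ ($D = 6 \left(-19\right) \left(-13\right) = \left(-114\right) \left(-13\right) = 1482$)
$\frac{6203 + D}{R + W{\left(34 \right)}} - \left(-15814 + 7438\right) \left(-9836 + 10054\right) = \frac{6203 + 1482}{8918 + 34} - \left(-15814 + 7438\right) \left(-9836 + 10054\right) = \frac{7685}{8952} - \left(-8376\right) 218 = 7685 \cdot \frac{1}{8952} - -1825968 = \frac{7685}{8952} + 1825968 = \frac{16346073221}{8952}$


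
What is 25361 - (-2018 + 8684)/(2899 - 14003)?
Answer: 140807605/5552 ≈ 25362.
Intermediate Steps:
25361 - (-2018 + 8684)/(2899 - 14003) = 25361 - 6666/(-11104) = 25361 - 6666*(-1)/11104 = 25361 - 1*(-3333/5552) = 25361 + 3333/5552 = 140807605/5552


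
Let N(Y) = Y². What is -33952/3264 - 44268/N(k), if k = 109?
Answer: -17121077/1211862 ≈ -14.128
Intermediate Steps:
-33952/3264 - 44268/N(k) = -33952/3264 - 44268/(109²) = -33952*1/3264 - 44268/11881 = -1061/102 - 44268*1/11881 = -1061/102 - 44268/11881 = -17121077/1211862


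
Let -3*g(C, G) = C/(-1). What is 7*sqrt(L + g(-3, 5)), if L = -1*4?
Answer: 7*I*sqrt(5) ≈ 15.652*I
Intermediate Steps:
L = -4
g(C, G) = C/3 (g(C, G) = -C/(3*(-1)) = -C*(-1)/3 = -(-1)*C/3 = C/3)
7*sqrt(L + g(-3, 5)) = 7*sqrt(-4 + (1/3)*(-3)) = 7*sqrt(-4 - 1) = 7*sqrt(-5) = 7*(I*sqrt(5)) = 7*I*sqrt(5)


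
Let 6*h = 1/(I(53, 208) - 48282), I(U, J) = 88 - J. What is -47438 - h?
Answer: -13776564455/290412 ≈ -47438.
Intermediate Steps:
h = -1/290412 (h = 1/(6*((88 - 1*208) - 48282)) = 1/(6*((88 - 208) - 48282)) = 1/(6*(-120 - 48282)) = (⅙)/(-48402) = (⅙)*(-1/48402) = -1/290412 ≈ -3.4434e-6)
-47438 - h = -47438 - 1*(-1/290412) = -47438 + 1/290412 = -13776564455/290412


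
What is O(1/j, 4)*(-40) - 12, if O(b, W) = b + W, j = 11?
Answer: -1932/11 ≈ -175.64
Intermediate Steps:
O(b, W) = W + b
O(1/j, 4)*(-40) - 12 = (4 + 1/11)*(-40) - 12 = (45/11)*(-40) - 12 = -1800/11 - 12 = -1932/11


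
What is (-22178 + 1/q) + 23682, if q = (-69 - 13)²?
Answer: 10112897/6724 ≈ 1504.0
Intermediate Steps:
q = 6724 (q = (-82)² = 6724)
(-22178 + 1/q) + 23682 = (-22178 + 1/6724) + 23682 = -149124871/6724 + 23682 = 10112897/6724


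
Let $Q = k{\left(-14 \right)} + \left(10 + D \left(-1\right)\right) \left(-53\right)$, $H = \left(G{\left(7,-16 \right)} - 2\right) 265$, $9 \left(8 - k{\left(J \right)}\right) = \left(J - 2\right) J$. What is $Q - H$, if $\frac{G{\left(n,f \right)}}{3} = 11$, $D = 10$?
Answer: $- \frac{74087}{9} \approx -8231.9$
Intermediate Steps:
$G{\left(n,f \right)} = 33$ ($G{\left(n,f \right)} = 3 \cdot 11 = 33$)
$k{\left(J \right)} = 8 - \frac{J \left(-2 + J\right)}{9}$ ($k{\left(J \right)} = 8 - \frac{\left(J - 2\right) J}{9} = 8 - \frac{\left(-2 + J\right) J}{9} = 8 - \frac{J \left(-2 + J\right)}{9}$)
$H = 8215$ ($H = \left(33 - 2\right) 265 = 31 \cdot 265 = 8215$)
$Q = - \frac{152}{9}$ ($Q = \left(8 - \frac{\left(-14\right)^{2}}{9} + \frac{2}{9} \left(-14\right)\right) + \left(10 + 10 \left(-1\right)\right) \left(-53\right) = \left(8 - \frac{196}{9} - \frac{28}{9}\right) + \left(10 - 10\right) \left(-53\right) = \left(8 - \frac{196}{9} - \frac{28}{9}\right) + 0 \left(-53\right) = - \frac{152}{9} + 0 = - \frac{152}{9} \approx -16.889$)
$Q - H = - \frac{152}{9} - 8215 = - \frac{74087}{9}$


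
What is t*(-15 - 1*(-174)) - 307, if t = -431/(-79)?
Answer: 44276/79 ≈ 560.46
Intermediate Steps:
t = 431/79 (t = -431*(-1/79) = 431/79 ≈ 5.4557)
t*(-15 - 1*(-174)) - 307 = 431*(-15 - 1*(-174))/79 - 307 = 431*(-15 + 174)/79 - 307 = (431/79)*159 - 307 = 68529/79 - 307 = 44276/79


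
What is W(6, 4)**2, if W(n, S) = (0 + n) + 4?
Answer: 100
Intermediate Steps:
W(n, S) = 4 + n (W(n, S) = n + 4 = 4 + n)
W(6, 4)**2 = (4 + 6)**2 = 10**2 = 100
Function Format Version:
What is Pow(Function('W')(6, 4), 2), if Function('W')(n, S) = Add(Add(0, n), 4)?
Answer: 100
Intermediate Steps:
Function('W')(n, S) = Add(4, n) (Function('W')(n, S) = Add(n, 4) = Add(4, n))
Pow(Function('W')(6, 4), 2) = Pow(Add(4, 6), 2) = Pow(10, 2) = 100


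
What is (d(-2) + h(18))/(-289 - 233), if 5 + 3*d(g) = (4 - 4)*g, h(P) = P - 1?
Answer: -23/783 ≈ -0.029374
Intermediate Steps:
h(P) = -1 + P
d(g) = -5/3 (d(g) = -5/3 + ((4 - 4)*g)/3 = -5/3 + (0*g)/3 = -5/3 + (1/3)*0 = -5/3 + 0 = -5/3)
(d(-2) + h(18))/(-289 - 233) = (-5/3 + (-1 + 18))/(-289 - 233) = (-5/3 + 17)/(-522) = (46/3)*(-1/522) = -23/783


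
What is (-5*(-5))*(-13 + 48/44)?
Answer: -3275/11 ≈ -297.73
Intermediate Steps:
(-5*(-5))*(-13 + 48/44) = 25*(-13 + 48*(1/44)) = 25*(-13 + 12/11) = 25*(-131/11) = -3275/11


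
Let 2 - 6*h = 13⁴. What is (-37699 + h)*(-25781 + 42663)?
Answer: -2150370073/3 ≈ -7.1679e+8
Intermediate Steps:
h = -28559/6 (h = ⅓ - ⅙*13⁴ = ⅓ - ⅙*28561 = ⅓ - 28561/6 = -28559/6 ≈ -4759.8)
(-37699 + h)*(-25781 + 42663) = (-37699 - 28559/6)*(-25781 + 42663) = -254753/6*16882 = -2150370073/3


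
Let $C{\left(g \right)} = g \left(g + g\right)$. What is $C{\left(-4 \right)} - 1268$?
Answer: $-1236$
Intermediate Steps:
$C{\left(g \right)} = 2 g^{2}$ ($C{\left(g \right)} = g 2 g = 2 g^{2}$)
$C{\left(-4 \right)} - 1268 = 2 \left(-4\right)^{2} - 1268 = 2 \cdot 16 - 1268 = 32 - 1268 = -1236$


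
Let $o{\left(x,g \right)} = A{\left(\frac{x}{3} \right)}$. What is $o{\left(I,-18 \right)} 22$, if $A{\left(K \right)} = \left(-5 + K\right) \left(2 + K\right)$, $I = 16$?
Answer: $\frac{484}{9} \approx 53.778$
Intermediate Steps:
$o{\left(x,g \right)} = -10 - x + \frac{x^{2}}{9}$ ($o{\left(x,g \right)} = -10 + \left(\frac{x}{3}\right)^{2} - 3 \frac{x}{3} = -10 + \frac{x^{2}}{9} - x = -10 - x + \frac{x^{2}}{9}$)
$o{\left(I,-18 \right)} 22 = \left(-10 - 16 + \frac{16^{2}}{9}\right) 22 = \left(-10 - 16 + \frac{1}{9} \cdot 256\right) 22 = \left(-10 - 16 + \frac{256}{9}\right) 22 = \frac{22}{9} \cdot 22 = \frac{484}{9}$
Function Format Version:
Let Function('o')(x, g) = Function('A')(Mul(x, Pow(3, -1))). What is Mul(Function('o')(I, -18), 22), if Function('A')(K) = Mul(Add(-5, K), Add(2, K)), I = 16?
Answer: Rational(484, 9) ≈ 53.778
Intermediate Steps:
Function('o')(x, g) = Add(-10, Mul(-1, x), Mul(Rational(1, 9), Pow(x, 2))) (Function('o')(x, g) = Add(-10, Pow(Mul(x, Pow(3, -1)), 2), Mul(-3, Mul(x, Pow(3, -1)))) = Add(-10, Pow(Mul(x, Rational(1, 3)), 2), Mul(-3, Mul(x, Rational(1, 3)))) = Add(-10, Pow(Mul(Rational(1, 3), x), 2), Mul(-3, Mul(Rational(1, 3), x))) = Add(-10, Mul(Rational(1, 9), Pow(x, 2)), Mul(-1, x)) = Add(-10, Mul(-1, x), Mul(Rational(1, 9), Pow(x, 2))))
Mul(Function('o')(I, -18), 22) = Mul(Add(-10, Mul(-1, 16), Mul(Rational(1, 9), Pow(16, 2))), 22) = Mul(Add(-10, -16, Mul(Rational(1, 9), 256)), 22) = Mul(Add(-10, -16, Rational(256, 9)), 22) = Mul(Rational(22, 9), 22) = Rational(484, 9)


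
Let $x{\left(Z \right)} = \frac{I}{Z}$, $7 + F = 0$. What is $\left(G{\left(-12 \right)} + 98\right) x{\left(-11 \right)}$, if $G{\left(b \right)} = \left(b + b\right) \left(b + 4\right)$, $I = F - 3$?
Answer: $\frac{2900}{11} \approx 263.64$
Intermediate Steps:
$F = -7$ ($F = -7 + 0 = -7$)
$I = -10$ ($I = -7 - 3 = -10$)
$G{\left(b \right)} = 2 b \left(4 + b\right)$
$x{\left(Z \right)} = - \frac{10}{Z}$
$\left(G{\left(-12 \right)} + 98\right) x{\left(-11 \right)} = \left(2 \left(-12\right) \left(4 - 12\right) + 98\right) \left(- \frac{10}{-11}\right) = \left(2 \left(-12\right) \left(-8\right) + 98\right) \left(\left(-10\right) \left(- \frac{1}{11}\right)\right) = \left(192 + 98\right) \frac{10}{11} = 290 \cdot \frac{10}{11} = \frac{2900}{11}$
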